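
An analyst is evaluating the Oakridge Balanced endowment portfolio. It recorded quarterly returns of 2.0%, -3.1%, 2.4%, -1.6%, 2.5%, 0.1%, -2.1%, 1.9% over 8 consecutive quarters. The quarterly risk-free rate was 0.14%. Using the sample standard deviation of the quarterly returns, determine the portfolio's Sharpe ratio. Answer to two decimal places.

r̄ = (2 − 3.1 + 2.4 − 1.6 + 2.5 + 0.1 − 2.1 + 1.9) / 8 = 0.2625%
Sample std dev = √[35.6588 / 7] = 2.2570%
Sharpe = (r̄ − rf) / σ = (0.2625 − 0.14) / 2.2570 = 0.1225 / 2.2570 = 0.0543

0.05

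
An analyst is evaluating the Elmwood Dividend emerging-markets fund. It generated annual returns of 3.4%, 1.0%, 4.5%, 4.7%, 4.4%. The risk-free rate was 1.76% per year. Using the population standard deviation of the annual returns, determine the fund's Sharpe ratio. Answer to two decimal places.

1.34

μ = (3.4 + 1 + 4.5 + 4.7 + 4.4) / 5 = 18.00 / 5 = 3.6000%
Σ(r − μ)² = (3.4 − 3.6000)² + (1 − 3.6000)² + (4.5 − 3.6000)² + … = 9.4600
σ = √[9.4600 / 5] = 1.3755%
Sharpe = (μ − rf) / σ = (3.6000 − 1.76) / 1.3755 = 1.8400 / 1.3755 = 1.3377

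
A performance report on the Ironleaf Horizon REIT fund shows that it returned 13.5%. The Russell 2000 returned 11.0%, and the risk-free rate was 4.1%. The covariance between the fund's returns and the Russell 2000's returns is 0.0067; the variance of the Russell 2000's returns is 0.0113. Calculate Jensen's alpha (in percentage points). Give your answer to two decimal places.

5.31

β = Cov / Var = 0.0067 / 0.0113 = 0.5929
E[R] = Rf + β(Rm − Rf) = 4.1% + 0.5929 × (11.0% − 4.1%) = 8.1910%
α = Rp − E[R] = 13.5% − 8.1910% = 5.3090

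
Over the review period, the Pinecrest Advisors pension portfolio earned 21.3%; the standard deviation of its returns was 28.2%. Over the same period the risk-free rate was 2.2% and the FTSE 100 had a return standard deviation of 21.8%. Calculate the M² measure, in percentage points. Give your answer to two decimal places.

16.97

Sharpe = (Rp − Rf) / σp = (21.3% − 2.2%) / 28.2% = 0.6773
M² = Rf + Sharpe × σm = 2.2% + 0.6773 × 21.8% = 16.9651%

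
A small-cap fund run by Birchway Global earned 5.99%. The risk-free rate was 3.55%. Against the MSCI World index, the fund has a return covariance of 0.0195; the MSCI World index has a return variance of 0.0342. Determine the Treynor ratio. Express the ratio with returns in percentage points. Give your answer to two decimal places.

4.28

β = Cov / Var = 0.0195 / 0.0342 = 0.5702
Treynor = (Rp − Rf) / β = (5.99% − 3.55%) / 0.5702 = 2.44 / 0.5702 = 4.2792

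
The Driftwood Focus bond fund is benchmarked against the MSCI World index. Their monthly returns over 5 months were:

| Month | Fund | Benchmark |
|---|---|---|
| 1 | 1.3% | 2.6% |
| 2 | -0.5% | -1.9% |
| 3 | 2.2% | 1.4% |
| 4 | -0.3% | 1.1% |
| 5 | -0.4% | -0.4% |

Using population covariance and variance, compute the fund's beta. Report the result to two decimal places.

r̄p = 0.4600%,  r̄m = 0.5600%
Cov = Σ(rp − r̄p)(rm − r̄m) / 5 = 1.1904
Var(rm) = Σ(rm − r̄m)² / 5 = 2.4264
β = Cov / Var = 1.1904 / 2.4264 = 0.4906

0.49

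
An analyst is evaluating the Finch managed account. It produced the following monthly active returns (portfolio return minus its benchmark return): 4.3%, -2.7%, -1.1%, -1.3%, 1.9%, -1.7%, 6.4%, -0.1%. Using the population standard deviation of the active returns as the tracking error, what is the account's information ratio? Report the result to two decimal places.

0.24

Mean return r̄ = 5.70 / 8 = 0.7125%
Σ(r − r̄)² = 72.0888; population σ = √(72.0888/8) = 3.0018%
IR = r̄ / tracking error = 0.7125 / 3.0018 = 0.2374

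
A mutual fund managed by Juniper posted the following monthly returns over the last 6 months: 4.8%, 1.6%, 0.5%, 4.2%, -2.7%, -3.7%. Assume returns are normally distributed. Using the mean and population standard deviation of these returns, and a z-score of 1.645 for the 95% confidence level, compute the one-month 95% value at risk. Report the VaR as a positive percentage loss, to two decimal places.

r̄ = (4.8 + 1.6 + 0.5 + 4.2 − 2.7 − 3.7) / 6 = 0.7833%
Population σ = √[Σ(r − r̄)² / 6] = √[60.7883 / 6] = √10.1314 = 3.1830%
VaR = −(r̄ − z·σ) = −(0.7833 − 1.645 × 3.1830) = −(-4.4527) = 4.4527%

4.45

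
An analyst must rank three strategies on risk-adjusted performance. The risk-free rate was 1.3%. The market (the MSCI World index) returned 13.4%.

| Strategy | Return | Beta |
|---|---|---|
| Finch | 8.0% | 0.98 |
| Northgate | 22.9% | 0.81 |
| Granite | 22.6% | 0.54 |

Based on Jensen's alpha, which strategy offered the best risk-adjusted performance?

Finch: α = 8.0% − [1.3% + 0.98 × (13.4% − 1.3%)] = -5.158
Northgate: α = 22.9% − [1.3% + 0.81 × (13.4% − 1.3%)] = 11.799
Granite: α = 22.6% − [1.3% + 0.54 × (13.4% − 1.3%)] = 14.766
Highest: Granite (14.766).

Granite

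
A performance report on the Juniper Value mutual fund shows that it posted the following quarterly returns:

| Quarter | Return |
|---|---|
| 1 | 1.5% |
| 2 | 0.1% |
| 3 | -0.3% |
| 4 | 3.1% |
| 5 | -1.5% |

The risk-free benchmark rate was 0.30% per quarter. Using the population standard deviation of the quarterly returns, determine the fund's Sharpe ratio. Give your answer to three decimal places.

0.177

r̄ = (1.5 + 0.1 − 0.3 + 3.1 − 1.5) / 5 = 0.5800%
Population σ = √[Σ(r − r̄)² / 5] = √[12.5280 / 5] = √2.5056 = 1.5829%
Sharpe = (r̄ − rf) / σ = (0.5800 − 0.3) / 1.5829 = 0.2800 / 1.5829 = 0.1769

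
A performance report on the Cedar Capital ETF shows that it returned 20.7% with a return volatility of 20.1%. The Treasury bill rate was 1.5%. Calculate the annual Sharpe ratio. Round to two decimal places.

0.96

Sharpe = (Rp − Rf) / σp = (20.7% − 1.5%) / 20.1% = 19.20% / 20.1% = 0.9552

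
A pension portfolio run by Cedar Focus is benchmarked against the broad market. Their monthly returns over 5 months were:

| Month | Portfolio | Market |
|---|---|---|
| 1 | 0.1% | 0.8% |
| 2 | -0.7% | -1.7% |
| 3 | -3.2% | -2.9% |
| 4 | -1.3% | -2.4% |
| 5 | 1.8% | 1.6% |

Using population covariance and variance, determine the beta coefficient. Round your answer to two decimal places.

0.84

r̄p = -0.6600%,  r̄m = -0.9200%
Cov = Σ(rp − r̄p)(rm − r̄m) / 5 = 2.7028
Var(rm) = Σ(rm − r̄m)² / 5 = 3.2056
β = Cov / Var = 2.7028 / 3.2056 = 0.8431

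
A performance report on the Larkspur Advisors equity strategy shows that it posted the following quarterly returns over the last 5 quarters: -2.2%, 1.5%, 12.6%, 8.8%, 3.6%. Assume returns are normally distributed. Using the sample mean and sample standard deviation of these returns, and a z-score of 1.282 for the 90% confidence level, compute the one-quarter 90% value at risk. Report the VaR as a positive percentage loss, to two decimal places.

μ = (-2.2 + 1.5 + 12.6 + 8.8 + 3.6) / 5 = 24.30 / 5 = 4.8600%
Sample σ = √[Σ(r − μ)² / 4] = √[138.1520 / 4] = √34.5380 = 5.8769%
VaR = −(μ − z·σ) = −(4.8600 − 1.282 × 5.8769) = −(-2.6742) = 2.6742%

2.67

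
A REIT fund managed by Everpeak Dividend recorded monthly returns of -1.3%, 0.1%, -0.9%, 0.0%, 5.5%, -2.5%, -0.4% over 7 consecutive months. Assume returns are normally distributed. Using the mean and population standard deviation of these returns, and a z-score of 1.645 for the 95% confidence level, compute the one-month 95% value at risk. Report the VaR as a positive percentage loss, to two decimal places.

3.82

Mean return r̄ = 0.50 / 7 = 0.0714%
Σ(r − r̄)² = 39.1343; population σ = √(39.1343/7) = 2.3644%
VaR = −(r̄ − z·σ) = −(0.0714 − 1.645 × 2.3644) = −(-3.8180) = 3.8180%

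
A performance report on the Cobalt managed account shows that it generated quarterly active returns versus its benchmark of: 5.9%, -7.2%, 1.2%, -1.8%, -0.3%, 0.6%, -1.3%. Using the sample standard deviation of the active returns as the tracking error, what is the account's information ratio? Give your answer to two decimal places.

-0.11

r̄ = (5.9 − 7.2 + 1.2 − 1.8 − 0.3 + 0.6 − 1.3) / 7 = -0.4143%
Σ(r − r̄)² = 92.2686; sample σ = √(92.2686/6) = 3.9215%
IR = r̄ / tracking error = -0.4143 / 3.9215 = -0.1056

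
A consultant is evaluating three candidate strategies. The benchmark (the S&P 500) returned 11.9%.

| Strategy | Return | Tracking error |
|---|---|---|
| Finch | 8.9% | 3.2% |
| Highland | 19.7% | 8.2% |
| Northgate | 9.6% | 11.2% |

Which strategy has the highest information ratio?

Highland

Finch: IR = (8.9% − 11.9%) / 3.2% = -0.938
Highland: IR = (19.7% − 11.9%) / 8.2% = 0.951
Northgate: IR = (9.6% − 11.9%) / 11.2% = -0.205
Highest: Highland (0.951).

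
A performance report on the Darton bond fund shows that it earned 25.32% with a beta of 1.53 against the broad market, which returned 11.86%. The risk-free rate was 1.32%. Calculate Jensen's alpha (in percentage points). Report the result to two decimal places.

7.87

CAPM expected return = Rf + β(Rm − Rf) = 1.32% + 1.53 × (11.86% − 1.32%) = 1.32 + 1.53 × 10.54 = 17.4462%
Jensen's α = Rp − E[R] = 25.32% − 17.4462% = 7.8738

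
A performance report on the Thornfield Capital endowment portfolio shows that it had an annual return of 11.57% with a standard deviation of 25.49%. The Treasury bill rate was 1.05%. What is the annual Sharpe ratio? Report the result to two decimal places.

0.41

Sharpe = (Rp − Rf) / σp = (11.57% − 1.05%) / 25.49% = 10.52% / 25.49% = 0.4127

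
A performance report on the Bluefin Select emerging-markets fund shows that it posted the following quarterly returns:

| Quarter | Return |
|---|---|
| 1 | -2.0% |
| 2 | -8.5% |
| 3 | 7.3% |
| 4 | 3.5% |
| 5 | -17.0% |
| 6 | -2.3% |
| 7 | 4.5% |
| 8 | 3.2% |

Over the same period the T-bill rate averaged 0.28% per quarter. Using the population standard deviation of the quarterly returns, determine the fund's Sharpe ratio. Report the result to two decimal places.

Mean return r̄ = -11.30 / 8 = -1.4125%
Σ(r − r̄)² = 450.6088; population σ = √(450.6088/8) = 7.5051%
Sharpe = (r̄ − rf) / σ = (-1.4125 − 0.28) / 7.5051 = -1.6925 / 7.5051 = -0.2255

-0.23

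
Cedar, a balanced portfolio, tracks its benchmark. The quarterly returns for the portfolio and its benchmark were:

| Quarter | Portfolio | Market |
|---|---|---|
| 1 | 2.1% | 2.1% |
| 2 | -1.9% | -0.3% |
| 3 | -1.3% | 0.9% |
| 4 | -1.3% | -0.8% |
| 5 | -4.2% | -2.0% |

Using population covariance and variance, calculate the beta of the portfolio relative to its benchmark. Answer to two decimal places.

1.32

r̄p = -1.3200%,  r̄m = -0.0200%
Cov = Σ(rp − r̄p)(rm − r̄m) / 5 = 2.6236
Var(rm) = Σ(rm − r̄m)² / 5 = 1.9896
β = Cov / Var = 2.6236 / 1.9896 = 1.3187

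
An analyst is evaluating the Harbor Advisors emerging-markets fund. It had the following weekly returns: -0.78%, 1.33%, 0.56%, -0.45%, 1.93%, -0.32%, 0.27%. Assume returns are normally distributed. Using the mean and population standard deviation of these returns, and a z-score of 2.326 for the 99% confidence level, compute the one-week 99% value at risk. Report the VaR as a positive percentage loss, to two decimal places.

1.77

Mean return r̄ = 2.540 / 7 = 0.3629%
Σ(r − r̄)² = 5.8719; population σ = √(5.8719/7) = 0.9159%
VaR = −(r̄ − z·σ) = −(0.3629 − 2.326 × 0.9159) = −(-1.7675) = 1.7675%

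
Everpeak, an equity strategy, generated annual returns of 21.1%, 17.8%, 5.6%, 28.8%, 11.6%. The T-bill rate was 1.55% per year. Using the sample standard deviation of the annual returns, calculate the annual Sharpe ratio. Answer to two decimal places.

1.74

Mean return r̄ = 84.90 / 5 = 16.9800%
Σ(r − r̄)² = (21.1 − 16.9800)² + (17.8 − 16.9800)² + (5.6 − 16.9800)² + … = 315.8080
σ = √[315.8080 / 4] = 8.8855%
Sharpe = (r̄ − rf) / σ = (16.9800 − 1.55) / 8.8855 = 15.4300 / 8.8855 = 1.7365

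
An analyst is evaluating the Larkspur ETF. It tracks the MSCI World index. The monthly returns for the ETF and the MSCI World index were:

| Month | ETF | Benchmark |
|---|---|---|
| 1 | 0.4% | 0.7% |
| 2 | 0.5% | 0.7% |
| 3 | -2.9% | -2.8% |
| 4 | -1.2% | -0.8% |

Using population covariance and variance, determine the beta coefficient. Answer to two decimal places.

r̄p = -0.8000%,  r̄m = -0.5500%
Cov = Σ(rp − r̄p)(rm − r̄m) / 4 = 1.9875
Var(rm) = Σ(rm − r̄m)² / 4 = 2.0625
β = Cov / Var = 1.9875 / 2.0625 = 0.9636

0.96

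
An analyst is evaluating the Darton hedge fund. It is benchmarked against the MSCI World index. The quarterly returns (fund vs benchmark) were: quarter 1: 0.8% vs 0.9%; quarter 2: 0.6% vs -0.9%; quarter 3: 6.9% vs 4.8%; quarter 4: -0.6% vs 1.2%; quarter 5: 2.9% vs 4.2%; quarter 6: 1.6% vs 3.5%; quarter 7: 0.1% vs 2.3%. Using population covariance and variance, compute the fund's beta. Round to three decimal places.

0.910

r̄p = 1.7571%,  r̄m = 2.2857%
Cov = Σ(rp − r̄p)(rm − r̄m) / 7 = 3.2108
Var(rm) = Σ(rm − r̄m)² / 7 = 3.5298
β = Cov / Var = 3.2108 / 3.5298 = 0.9096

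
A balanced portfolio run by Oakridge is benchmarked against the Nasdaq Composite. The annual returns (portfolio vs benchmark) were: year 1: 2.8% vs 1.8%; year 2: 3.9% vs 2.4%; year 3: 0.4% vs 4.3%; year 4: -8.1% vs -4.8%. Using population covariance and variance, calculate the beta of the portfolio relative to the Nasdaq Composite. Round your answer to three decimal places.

1.187

r̄p = -0.2500%,  r̄m = 0.9250%
Cov = Σ(rp − r̄p)(rm − r̄m) / 4 = 13.9813
Var(rm) = Σ(rm − r̄m)² / 4 = 11.7769
β = Cov / Var = 13.9813 / 11.7769 = 1.1872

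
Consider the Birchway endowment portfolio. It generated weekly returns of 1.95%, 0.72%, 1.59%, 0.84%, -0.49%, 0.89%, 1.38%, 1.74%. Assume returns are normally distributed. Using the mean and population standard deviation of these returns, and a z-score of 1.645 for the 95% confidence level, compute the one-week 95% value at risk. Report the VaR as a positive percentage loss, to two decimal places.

0.12

r̄ = (1.95 + 0.72 + 1.59 + 0.84 − 0.49 + 0.89 + 1.38 + 1.74) / 8 = 1.0775%
Σ(r − r̄)² = (1.95 − 1.0775)² + (0.72 − 1.0775)² + … = 4.2308
σ = √[4.2308 / 8] = 0.7272%
VaR = −(r̄ − z·σ) = −(1.0775 − 1.645 × 0.7272) = −(-0.1187) = 0.1187%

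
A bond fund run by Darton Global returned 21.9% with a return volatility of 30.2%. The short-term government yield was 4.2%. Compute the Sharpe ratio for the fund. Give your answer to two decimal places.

0.59

Sharpe = (Rp − Rf) / σp = (21.9% − 4.2%) / 30.2% = 17.70% / 30.2% = 0.5861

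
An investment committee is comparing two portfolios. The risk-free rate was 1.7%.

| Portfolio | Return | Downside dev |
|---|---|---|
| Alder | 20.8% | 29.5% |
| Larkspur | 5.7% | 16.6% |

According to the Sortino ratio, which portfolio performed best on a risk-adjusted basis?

Alder: Sortino ratio = (20.8% − 1.7%) / 29.5% = 0.647
Larkspur: Sortino ratio = (5.7% − 1.7%) / 16.6% = 0.241
Highest: Alder (0.647).

Alder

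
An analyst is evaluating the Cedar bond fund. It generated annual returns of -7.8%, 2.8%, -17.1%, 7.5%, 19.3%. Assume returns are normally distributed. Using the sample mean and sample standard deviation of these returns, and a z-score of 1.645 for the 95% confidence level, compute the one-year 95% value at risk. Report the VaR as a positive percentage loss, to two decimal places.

22.11

μ = (-7.8 + 2.8 − 17.1 + 7.5 + 19.3) / 5 = 4.70 / 5 = 0.9400%
Σ(r − μ)² = (-7.8 − 0.9400)² + (2.8 − 0.9400)² + (-17.1 − 0.9400)² + … = 785.4120
sample σ = √(785.4120 / 4) = √196.3530 = 14.0126%
VaR = −(μ − z·σ) = −(0.9400 − 1.645 × 14.0126) = −(-22.1107) = 22.1107%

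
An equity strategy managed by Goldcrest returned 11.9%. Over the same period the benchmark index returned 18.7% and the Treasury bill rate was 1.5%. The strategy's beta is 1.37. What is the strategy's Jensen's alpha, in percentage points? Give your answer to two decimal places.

-13.16

CAPM expected return = Rf + β(Rm − Rf) = 1.5% + 1.37 × (18.7% − 1.5%) = 1.5 + 1.37 × 17.20 = 25.0640%
Jensen's α = Rp − E[R] = 11.9% − 25.0640% = -13.1640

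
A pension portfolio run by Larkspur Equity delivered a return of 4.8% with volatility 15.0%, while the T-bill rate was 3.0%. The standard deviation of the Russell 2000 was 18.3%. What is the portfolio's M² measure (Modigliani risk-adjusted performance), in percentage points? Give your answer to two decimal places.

Sharpe = (Rp − Rf) / σp = (4.8% − 3.0%) / 15.0% = 0.1200
M² = Rf + Sharpe × σm = 3.0% + 0.1200 × 18.3% = 5.1960%

5.20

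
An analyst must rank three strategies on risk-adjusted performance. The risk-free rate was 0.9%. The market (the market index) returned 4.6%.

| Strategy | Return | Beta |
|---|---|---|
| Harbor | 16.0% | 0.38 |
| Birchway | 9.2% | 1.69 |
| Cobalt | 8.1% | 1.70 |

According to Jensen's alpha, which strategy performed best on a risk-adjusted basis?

Harbor: α = 16.0% − [0.9% + 0.38 × (4.6% − 0.9%)] = 13.694
Birchway: α = 9.2% − [0.9% + 1.69 × (4.6% − 0.9%)] = 2.047
Cobalt: α = 8.1% − [0.9% + 1.70 × (4.6% − 0.9%)] = 0.910
Highest: Harbor (13.694).

Harbor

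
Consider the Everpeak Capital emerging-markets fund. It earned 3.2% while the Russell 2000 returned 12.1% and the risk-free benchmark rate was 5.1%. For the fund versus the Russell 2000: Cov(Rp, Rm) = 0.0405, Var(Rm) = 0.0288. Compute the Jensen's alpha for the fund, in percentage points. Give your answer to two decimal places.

-11.74

β = Cov / Var = 0.0405 / 0.0288 = 1.4063
E[R] = Rf + β(Rm − Rf) = 5.1% + 1.4063 × (12.1% − 5.1%) = 14.9441%
α = Rp − E[R] = 3.2% − 14.9441% = -11.7441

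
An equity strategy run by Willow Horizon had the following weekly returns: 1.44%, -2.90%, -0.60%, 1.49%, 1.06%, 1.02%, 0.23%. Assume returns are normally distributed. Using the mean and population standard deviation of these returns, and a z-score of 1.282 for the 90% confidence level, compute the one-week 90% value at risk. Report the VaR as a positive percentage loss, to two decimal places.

1.62

μ = (1.44 − 2.9 − 0.6 + 1.49 + 1.06 + 1.02 + 0.23) / 7 = 0.2486%
Population std dev = √[14.8481 / 7] = 1.4564%
VaR = −(μ − z·σ) = −(0.2486 − 1.282 × 1.4564) = −(-1.6185) = 1.6185%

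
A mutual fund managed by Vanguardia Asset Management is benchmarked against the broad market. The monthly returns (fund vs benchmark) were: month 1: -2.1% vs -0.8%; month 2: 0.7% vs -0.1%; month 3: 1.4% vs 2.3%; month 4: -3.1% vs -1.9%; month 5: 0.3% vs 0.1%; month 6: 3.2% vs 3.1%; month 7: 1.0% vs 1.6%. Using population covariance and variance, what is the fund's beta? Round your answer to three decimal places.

r̄p = 0.2000%,  r̄m = 0.6143%
Cov = Σ(rp − r̄p)(rm − r̄m) / 7 = 3.0586
Var(rm) = Σ(rm − r̄m)² / 7 = 2.7269
β = Cov / Var = 3.0586 / 2.7269 = 1.1216

1.122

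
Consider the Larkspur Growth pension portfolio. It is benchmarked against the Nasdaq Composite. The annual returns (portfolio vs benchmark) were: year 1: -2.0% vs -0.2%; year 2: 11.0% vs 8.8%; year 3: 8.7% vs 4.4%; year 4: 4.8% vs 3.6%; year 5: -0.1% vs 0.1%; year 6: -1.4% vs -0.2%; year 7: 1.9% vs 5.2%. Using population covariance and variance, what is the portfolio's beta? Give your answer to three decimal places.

1.320

r̄p = 3.2714%,  r̄m = 3.1000%
Cov = Σ(rp − r̄p)(rm − r̄m) / 7 = 13.1314
Var(rm) = Σ(rm − r̄m)² / 7 = 9.9457
β = Cov / Var = 13.1314 / 9.9457 = 1.3203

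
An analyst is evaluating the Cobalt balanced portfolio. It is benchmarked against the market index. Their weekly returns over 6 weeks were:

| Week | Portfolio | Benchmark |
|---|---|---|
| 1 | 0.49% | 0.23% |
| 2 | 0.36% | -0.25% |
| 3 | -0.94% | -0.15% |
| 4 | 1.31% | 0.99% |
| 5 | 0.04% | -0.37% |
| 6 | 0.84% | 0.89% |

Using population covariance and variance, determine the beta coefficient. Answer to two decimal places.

0.99

r̄p = 0.3500%,  r̄m = 0.2233%
Cov = Σ(rp − r̄p)(rm − r̄m) / 6 = 0.2874
Var(rm) = Σ(rm − r̄m)² / 6 = 0.2913
β = Cov / Var = 0.2874 / 0.2913 = 0.9866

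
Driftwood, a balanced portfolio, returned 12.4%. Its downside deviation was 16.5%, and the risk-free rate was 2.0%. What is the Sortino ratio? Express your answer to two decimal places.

Sortino = (Rp − Rf) / σd = (12.4% − 2.0%) / 16.5% = 10.40% / 16.5% = 0.6303

0.63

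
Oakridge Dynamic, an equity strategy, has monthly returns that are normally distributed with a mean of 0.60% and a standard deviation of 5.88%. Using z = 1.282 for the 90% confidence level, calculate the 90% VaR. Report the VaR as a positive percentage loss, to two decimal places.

6.94

VaR (as % loss) = −(μ − z·σ) = −(0.60% − 1.282 × 5.88%) = −(-6.93816%) = 6.93816%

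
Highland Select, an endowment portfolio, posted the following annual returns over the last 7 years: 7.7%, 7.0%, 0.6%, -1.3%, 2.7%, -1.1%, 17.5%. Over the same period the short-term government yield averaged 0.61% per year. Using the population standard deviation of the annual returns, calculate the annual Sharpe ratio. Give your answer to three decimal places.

0.665

Mean return μ = 33.10 / 7 = 4.7286%
Population std dev = √[268.5743 / 7] = 6.1942%
Sharpe = (μ − rf) / σ = (4.7286 − 0.61) / 6.1942 = 4.1186 / 6.1942 = 0.6649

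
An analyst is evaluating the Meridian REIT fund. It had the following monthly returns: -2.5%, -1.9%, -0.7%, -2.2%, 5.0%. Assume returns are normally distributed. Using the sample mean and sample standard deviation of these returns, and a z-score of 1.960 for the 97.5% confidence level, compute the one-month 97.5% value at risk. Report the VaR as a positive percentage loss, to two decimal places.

6.59

r̄ = (-2.5 − 1.9 − 0.7 − 2.2 + 5) / 5 = -0.4600%
Σ(r − r̄)² = 39.1320; sample σ = √(39.1320/4) = 3.1278%
VaR = −(r̄ − z·σ) = −(-0.4600 − 1.960 × 3.1278) = −(-6.5905) = 6.5905%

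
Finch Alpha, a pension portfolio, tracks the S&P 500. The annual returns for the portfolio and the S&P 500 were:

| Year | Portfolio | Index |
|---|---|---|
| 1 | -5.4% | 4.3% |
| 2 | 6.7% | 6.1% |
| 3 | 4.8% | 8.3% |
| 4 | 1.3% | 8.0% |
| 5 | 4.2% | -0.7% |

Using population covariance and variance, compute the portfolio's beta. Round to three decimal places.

0.086

r̄p = 2.3200%,  r̄m = 5.2000%
Cov = Σ(rp − r̄p)(rm − r̄m) / 5 = 0.9260
Var(rm) = Σ(rm − r̄m)² / 5 = 10.7760
β = Cov / Var = 0.9260 / 10.7760 = 0.0859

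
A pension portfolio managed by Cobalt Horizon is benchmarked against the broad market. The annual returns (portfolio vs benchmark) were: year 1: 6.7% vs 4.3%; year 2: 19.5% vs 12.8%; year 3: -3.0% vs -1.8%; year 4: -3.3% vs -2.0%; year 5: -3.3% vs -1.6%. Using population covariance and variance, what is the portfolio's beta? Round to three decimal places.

1.559

r̄p = 3.3200%,  r̄m = 2.3400%
Cov = Σ(rp − r̄p)(rm − r̄m) / 5 = 51.3692
Var(rm) = Σ(rm − r̄m)² / 5 = 32.9504
β = Cov / Var = 51.3692 / 32.9504 = 1.5590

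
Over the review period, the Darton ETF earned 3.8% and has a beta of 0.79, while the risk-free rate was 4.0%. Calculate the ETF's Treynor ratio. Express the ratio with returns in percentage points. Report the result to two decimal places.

-0.25

Treynor = (Rp − Rf) / β = (3.8% − 4.0%) / 0.79 = -0.20 / 0.79 = -0.2532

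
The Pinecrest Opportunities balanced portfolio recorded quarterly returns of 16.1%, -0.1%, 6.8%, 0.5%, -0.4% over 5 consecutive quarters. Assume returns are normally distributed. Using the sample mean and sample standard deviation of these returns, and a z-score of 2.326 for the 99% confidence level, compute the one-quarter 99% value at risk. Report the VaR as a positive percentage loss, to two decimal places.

Mean return r̄ = 22.90 / 5 = 4.5800%
Sample std dev = √[200.9880 / 4] = 7.0885%
VaR = −(r̄ − z·σ) = −(4.5800 − 2.326 × 7.0885) = −(-11.9079) = 11.9079%

11.91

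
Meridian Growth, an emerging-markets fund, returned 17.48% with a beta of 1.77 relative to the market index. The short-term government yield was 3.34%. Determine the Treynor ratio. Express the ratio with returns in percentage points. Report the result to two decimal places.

7.99

Treynor = (Rp − Rf) / β = (17.48% − 3.34%) / 1.77 = 14.14 / 1.77 = 7.9887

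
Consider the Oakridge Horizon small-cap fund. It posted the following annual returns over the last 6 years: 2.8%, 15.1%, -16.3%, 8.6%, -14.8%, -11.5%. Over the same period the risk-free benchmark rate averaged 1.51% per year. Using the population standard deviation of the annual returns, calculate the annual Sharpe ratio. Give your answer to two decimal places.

-0.35

Mean return r̄ = -16.10 / 6 = -2.6833%
Σ(r − r̄)² = 883.5883; population σ = √(883.5883/6) = 12.1353%
Sharpe = (r̄ − rf) / σ = (-2.6833 − 1.51) / 12.1353 = -4.1933 / 12.1353 = -0.3455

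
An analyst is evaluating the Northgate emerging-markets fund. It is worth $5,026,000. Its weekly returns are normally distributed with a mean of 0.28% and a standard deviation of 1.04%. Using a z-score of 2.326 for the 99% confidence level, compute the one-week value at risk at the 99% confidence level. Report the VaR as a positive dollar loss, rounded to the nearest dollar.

Return at the 99% tail: μ − z·σ = 0.28% − 2.326 × 1.04% = 0.28 − 2.41904 = -2.13904%
VaR = −(-2.13904%) × $5,026,000 = 2.13904% × $5,026,000 = $107,508

$107,508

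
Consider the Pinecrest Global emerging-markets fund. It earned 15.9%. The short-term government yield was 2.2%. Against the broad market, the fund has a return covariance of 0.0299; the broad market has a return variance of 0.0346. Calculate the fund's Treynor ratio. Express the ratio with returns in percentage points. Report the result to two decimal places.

β = Cov / Var = 0.0299 / 0.0346 = 0.8642
Treynor = (Rp − Rf) / β = (15.9% − 2.2%) / 0.8642 = 13.70 / 0.8642 = 15.8528

15.85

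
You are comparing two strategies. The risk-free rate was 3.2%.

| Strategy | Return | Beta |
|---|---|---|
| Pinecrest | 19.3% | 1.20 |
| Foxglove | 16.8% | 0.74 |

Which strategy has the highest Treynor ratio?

Foxglove

Pinecrest: Treynor = (19.3% − 3.2%) / 1.20 = 13.417
Foxglove: Treynor = (16.8% − 3.2%) / 0.74 = 18.378
Highest: Foxglove (18.378).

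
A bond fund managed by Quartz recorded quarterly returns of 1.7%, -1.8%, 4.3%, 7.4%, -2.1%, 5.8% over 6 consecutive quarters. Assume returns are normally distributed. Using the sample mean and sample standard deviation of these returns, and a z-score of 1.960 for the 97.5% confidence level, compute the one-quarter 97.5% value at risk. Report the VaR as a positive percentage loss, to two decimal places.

5.21

Mean return r̄ = 15.30 / 6 = 2.5500%
Σ(r − r̄)² = (1.7 − 2.5500)² + (-1.8 − 2.5500)² + (4.3 − 2.5500)² + … = 78.4150
σ = √[78.4150 / 5] = 3.9602%
VaR = −(r̄ − z·σ) = −(2.5500 − 1.960 × 3.9602) = −(-5.2120) = 5.2120%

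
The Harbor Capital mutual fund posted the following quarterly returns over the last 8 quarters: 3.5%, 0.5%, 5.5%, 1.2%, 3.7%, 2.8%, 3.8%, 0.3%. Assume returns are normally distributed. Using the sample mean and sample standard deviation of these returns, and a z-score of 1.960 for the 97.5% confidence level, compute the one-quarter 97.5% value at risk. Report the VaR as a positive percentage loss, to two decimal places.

r̄ = (3.5 + 0.5 + 5.5 + 1.2 + 3.7 + 2.8 + 3.8 + 0.3) / 8 = 21.30 / 8 = 2.6625%
Sample σ = √[Σ(r − r̄)² / 7] = √[23.5388 / 7] = √3.3627 = 1.8338%
VaR = −(r̄ − z·σ) = −(2.6625 − 1.960 × 1.8338) = −(-0.9317) = 0.9317%

0.93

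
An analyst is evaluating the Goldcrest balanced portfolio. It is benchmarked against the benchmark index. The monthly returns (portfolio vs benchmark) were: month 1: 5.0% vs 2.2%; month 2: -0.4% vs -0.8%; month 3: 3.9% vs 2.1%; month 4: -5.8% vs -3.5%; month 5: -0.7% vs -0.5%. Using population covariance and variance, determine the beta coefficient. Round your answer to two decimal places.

1.81

r̄p = 0.4000%,  r̄m = -0.1000%
Cov = Σ(rp − r̄p)(rm − r̄m) / 5 = 8.0720
Var(rm) = Σ(rm − r̄m)² / 5 = 4.4680
β = Cov / Var = 8.0720 / 4.4680 = 1.8066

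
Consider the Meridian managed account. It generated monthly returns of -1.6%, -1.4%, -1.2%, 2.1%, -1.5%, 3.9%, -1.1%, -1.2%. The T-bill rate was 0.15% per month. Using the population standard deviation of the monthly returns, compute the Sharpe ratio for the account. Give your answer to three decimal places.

Mean return r̄ = -2.00 / 8 = -0.2500%
Population σ = √[Σ(r − r̄)² / 8] = √[29.9800 / 8] = √3.7475 = 1.9358%
Sharpe = (r̄ − rf) / σ = (-0.2500 − 0.15) / 1.9358 = -0.4000 / 1.9358 = -0.2066

-0.207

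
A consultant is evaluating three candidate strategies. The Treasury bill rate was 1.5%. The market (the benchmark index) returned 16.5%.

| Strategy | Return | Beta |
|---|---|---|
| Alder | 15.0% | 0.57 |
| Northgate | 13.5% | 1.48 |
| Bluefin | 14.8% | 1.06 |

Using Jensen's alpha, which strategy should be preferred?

Alder

Alder: α = 15.0% − [1.5% + 0.57 × (16.5% − 1.5%)] = 4.950
Northgate: α = 13.5% − [1.5% + 1.48 × (16.5% − 1.5%)] = -10.200
Bluefin: α = 14.8% − [1.5% + 1.06 × (16.5% − 1.5%)] = -2.600
Highest: Alder (4.950).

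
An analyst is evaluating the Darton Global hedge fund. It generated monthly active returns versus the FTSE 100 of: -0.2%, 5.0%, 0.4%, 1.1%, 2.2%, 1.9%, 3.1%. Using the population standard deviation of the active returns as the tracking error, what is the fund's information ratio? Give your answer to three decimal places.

r̄ = (-0.2 + 5 + 0.4 + 1.1 + 2.2 + 1.9 + 3.1) / 7 = 13.50 / 7 = 1.9286%
Population std dev = √[18.4343 / 7] = 1.6228%
IR = r̄ / tracking error = 1.9286 / 1.6228 = 1.1884

1.188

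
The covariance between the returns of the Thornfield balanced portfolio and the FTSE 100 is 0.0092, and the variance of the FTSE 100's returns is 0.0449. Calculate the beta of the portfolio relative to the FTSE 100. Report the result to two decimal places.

β = Cov(Rp, Rm) / Var(Rm) = 0.0092 / 0.0449 = 0.2049

0.20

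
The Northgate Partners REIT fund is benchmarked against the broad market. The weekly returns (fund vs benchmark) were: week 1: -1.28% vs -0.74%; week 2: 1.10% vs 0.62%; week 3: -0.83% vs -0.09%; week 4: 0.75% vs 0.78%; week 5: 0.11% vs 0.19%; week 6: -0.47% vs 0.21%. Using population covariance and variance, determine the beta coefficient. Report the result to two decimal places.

1.57

r̄p = -0.1033%,  r̄m = 0.1617%
Cov = Σ(rp − r̄p)(rm − r̄m) / 6 = 0.3852
Var(rm) = Σ(rm − r̄m)² / 6 = 0.2453
β = Cov / Var = 0.3852 / 0.2453 = 1.5703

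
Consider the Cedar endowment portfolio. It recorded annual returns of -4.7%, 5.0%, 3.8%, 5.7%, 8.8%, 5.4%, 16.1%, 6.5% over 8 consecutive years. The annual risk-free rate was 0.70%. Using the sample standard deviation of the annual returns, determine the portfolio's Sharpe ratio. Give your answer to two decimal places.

0.89

Mean return μ = 46.60 / 8 = 5.8250%
Sample σ = √[Σ(r − μ)² / 7] = √[230.6350 / 7] = √32.9479 = 5.7400%
Sharpe = (μ − rf) / σ = (5.8250 − 0.7) / 5.7400 = 5.1250 / 5.7400 = 0.8929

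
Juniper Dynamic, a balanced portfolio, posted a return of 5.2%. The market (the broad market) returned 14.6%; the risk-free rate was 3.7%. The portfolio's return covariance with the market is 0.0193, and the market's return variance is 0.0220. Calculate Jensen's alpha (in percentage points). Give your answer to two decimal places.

-8.06

β = Cov / Var = 0.0193 / 0.0220 = 0.8773
E[R] = Rf + β(Rm − Rf) = 3.7% + 0.8773 × (14.6% − 3.7%) = 13.2626%
α = Rp − E[R] = 5.2% − 13.2626% = -8.0626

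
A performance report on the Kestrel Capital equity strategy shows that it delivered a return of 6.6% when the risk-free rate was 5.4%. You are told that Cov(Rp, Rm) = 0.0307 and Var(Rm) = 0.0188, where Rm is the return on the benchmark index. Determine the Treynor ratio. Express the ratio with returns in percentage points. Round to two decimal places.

0.73

β = Cov / Var = 0.0307 / 0.0188 = 1.6330
Treynor = (Rp − Rf) / β = (6.6% − 5.4%) / 1.6330 = 1.20 / 1.6330 = 0.7348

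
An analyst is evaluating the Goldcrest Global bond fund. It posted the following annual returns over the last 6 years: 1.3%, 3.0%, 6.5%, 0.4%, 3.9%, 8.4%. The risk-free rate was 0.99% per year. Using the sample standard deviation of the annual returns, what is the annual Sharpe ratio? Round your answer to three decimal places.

Mean return r̄ = 23.50 / 6 = 3.9167%
Σ(r − r̄)² = (1.3 − 3.9167)² + (3 − 3.9167)² + (6.5 − 3.9167)² + … = 46.8283
σ = √[46.8283 / 5] = 3.0603%
Sharpe = (r̄ − rf) / σ = (3.9167 − 0.99) / 3.0603 = 2.9267 / 3.0603 = 0.9563

0.956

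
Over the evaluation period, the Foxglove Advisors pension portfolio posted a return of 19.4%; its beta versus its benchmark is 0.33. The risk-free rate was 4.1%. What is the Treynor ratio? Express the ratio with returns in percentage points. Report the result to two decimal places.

46.36

Treynor = (Rp − Rf) / β = (19.4% − 4.1%) / 0.33 = 15.30 / 0.33 = 46.3636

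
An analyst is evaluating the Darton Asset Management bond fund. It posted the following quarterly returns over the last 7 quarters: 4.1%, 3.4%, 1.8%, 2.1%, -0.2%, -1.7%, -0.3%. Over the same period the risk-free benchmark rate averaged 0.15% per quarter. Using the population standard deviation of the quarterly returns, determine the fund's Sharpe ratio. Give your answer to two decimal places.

μ = (4.1 + 3.4 + 1.8 + 2.1 − 0.2 − 1.7 − 0.3) / 7 = 9.20 / 7 = 1.3143%
Σ(r − μ)² = (4.1 − 1.3143)² + (3.4 − 1.3143)² + … = 26.9486
population σ = √(26.9486 / 7) = √3.8498 = 1.9621%
Sharpe = (μ − rf) / σ = (1.3143 − 0.15) / 1.9621 = 1.1643 / 1.9621 = 0.5934

0.59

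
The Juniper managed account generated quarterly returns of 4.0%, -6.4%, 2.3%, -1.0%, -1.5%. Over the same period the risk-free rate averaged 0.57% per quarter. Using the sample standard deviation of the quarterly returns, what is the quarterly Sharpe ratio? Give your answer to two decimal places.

r̄ = (4 − 6.4 + 2.3 − 1 − 1.5) / 5 = -0.5200%
Sample std dev = √[64.1480 / 4] = 4.0046%
Sharpe = (r̄ − rf) / σ = (-0.5200 − 0.57) / 4.0046 = -1.0900 / 4.0046 = -0.2722

-0.27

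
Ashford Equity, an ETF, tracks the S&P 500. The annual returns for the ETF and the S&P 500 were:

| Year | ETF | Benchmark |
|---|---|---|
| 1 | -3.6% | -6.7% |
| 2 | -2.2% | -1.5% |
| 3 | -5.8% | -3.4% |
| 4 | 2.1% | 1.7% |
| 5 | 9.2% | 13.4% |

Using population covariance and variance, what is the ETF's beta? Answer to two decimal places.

0.73

r̄p = -0.0600%,  r̄m = 0.7000%
Cov = Σ(rp − r̄p)(rm − r̄m) / 5 = 34.8400
Var(rm) = Σ(rm − r̄m)² / 5 = 47.7400
β = Cov / Var = 34.8400 / 47.7400 = 0.7298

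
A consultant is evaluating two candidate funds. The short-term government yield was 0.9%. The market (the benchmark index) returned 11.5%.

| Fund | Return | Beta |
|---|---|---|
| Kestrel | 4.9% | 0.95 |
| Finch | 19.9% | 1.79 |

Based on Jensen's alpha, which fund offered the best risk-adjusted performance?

Finch

Kestrel: α = 4.9% − [0.9% + 0.95 × (11.5% − 0.9%)] = -6.070
Finch: α = 19.9% − [0.9% + 1.79 × (11.5% − 0.9%)] = 0.026
Highest: Finch (0.026).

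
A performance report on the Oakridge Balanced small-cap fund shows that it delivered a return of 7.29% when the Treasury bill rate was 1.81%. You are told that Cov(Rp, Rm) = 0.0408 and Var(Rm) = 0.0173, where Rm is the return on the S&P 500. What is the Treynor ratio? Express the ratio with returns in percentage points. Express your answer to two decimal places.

2.32

β = Cov / Var = 0.0408 / 0.0173 = 2.3584
Treynor = (Rp − Rf) / β = (7.29% − 1.81%) / 2.3584 = 5.48 / 2.3584 = 2.3236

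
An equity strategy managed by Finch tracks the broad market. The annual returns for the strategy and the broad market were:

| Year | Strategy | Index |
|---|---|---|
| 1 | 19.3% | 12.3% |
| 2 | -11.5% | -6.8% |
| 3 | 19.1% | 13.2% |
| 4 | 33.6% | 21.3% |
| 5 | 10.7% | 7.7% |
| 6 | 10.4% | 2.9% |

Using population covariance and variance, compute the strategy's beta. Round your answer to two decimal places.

r̄p = 13.6000%,  r̄m = 8.4333%
Cov = Σ(rp − r̄p)(rm − r̄m) / 6 = 117.9633
Var(rm) = Σ(rm − r̄m)² / 6 = 77.7389
β = Cov / Var = 117.9633 / 77.7389 = 1.5174

1.52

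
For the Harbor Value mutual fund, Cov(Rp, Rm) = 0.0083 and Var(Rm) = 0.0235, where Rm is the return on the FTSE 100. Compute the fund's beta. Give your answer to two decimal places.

β = Cov(Rp, Rm) / Var(Rm) = 0.0083 / 0.0235 = 0.3532

0.35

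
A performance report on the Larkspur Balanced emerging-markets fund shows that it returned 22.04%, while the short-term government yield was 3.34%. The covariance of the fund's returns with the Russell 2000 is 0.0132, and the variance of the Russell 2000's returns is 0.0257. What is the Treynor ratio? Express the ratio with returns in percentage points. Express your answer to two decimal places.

36.41

β = Cov / Var = 0.0132 / 0.0257 = 0.5136
Treynor = (Rp − Rf) / β = (22.04% − 3.34%) / 0.5136 = 18.70 / 0.5136 = 36.4097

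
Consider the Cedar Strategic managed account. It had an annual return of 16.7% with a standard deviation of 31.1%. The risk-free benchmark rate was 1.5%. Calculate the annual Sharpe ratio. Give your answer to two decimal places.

0.49

Sharpe = (Rp − Rf) / σp = (16.7% − 1.5%) / 31.1% = 15.20% / 31.1% = 0.4887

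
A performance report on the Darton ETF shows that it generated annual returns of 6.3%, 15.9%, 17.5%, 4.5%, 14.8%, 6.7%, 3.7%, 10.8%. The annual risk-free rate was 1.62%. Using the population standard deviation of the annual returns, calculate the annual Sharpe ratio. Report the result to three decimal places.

1.643

Mean return r̄ = 80.20 / 8 = 10.0250%
Σ(r − r̄)² = 209.2550; population σ = √(209.2550/8) = 5.1144%
Sharpe = (r̄ − rf) / σ = (10.0250 − 1.62) / 5.1144 = 8.4050 / 5.1144 = 1.6434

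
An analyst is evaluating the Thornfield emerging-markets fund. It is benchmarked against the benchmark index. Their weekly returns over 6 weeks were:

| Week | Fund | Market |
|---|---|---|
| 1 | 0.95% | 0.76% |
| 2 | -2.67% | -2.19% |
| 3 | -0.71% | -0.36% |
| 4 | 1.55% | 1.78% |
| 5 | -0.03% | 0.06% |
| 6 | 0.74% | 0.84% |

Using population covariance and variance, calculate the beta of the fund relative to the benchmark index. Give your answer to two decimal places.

r̄p = -0.0283%,  r̄m = 0.1483%
Cov = Σ(rp − r̄p)(rm − r̄m) / 6 = 1.7048
Var(rm) = Σ(rm − r̄m)² / 6 = 1.5415
β = Cov / Var = 1.7048 / 1.5415 = 1.1059

1.11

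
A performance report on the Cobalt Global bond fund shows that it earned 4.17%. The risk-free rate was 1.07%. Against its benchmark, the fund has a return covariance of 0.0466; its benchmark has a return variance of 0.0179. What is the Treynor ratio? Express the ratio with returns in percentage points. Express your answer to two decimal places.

β = Cov / Var = 0.0466 / 0.0179 = 2.6034
Treynor = (Rp − Rf) / β = (4.17% − 1.07%) / 2.6034 = 3.10 / 2.6034 = 1.1908

1.19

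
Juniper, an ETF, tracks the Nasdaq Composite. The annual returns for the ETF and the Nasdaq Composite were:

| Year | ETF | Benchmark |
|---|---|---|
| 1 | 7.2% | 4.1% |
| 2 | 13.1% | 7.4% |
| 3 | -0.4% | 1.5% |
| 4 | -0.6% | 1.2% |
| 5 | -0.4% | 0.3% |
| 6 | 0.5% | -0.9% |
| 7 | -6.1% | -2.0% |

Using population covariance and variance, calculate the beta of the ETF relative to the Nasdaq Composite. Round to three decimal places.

r̄p = 1.9000%,  r̄m = 1.6571%
Cov = Σ(rp − r̄p)(rm − r̄m) / 7 = 16.3900
Var(rm) = Σ(rm − r̄m)² / 7 = 8.7053
β = Cov / Var = 16.3900 / 8.7053 = 1.8828

1.883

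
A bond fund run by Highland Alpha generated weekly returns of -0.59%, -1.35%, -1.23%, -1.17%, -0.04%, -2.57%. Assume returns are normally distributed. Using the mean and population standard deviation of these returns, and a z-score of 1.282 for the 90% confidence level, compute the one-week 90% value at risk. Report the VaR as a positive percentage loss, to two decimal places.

r̄ = (-0.59 − 1.35 − 1.23 − 1.17 − 0.04 − 2.57) / 6 = -1.1583%
Σ(r − r̄)² = 3.6085; population σ = √(3.6085/6) = 0.7755%
VaR = −(r̄ − z·σ) = −(-1.1583 − 1.282 × 0.7755) = −(-2.1525) = 2.1525%

2.15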